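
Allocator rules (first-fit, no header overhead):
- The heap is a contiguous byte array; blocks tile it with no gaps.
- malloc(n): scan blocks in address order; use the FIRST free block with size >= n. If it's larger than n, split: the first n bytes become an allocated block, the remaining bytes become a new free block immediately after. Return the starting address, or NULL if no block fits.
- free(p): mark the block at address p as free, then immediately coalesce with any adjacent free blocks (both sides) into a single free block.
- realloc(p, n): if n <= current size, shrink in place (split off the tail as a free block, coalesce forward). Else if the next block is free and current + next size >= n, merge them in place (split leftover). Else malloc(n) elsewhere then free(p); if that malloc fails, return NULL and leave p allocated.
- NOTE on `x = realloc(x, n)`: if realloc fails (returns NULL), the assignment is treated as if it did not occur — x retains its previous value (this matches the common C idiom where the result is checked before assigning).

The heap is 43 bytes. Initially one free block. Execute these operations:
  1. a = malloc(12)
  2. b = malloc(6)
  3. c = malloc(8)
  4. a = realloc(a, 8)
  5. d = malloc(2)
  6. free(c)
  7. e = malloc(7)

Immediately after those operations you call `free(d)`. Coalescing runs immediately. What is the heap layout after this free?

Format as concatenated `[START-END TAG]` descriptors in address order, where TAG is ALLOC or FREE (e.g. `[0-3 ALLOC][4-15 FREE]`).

Answer: [0-7 ALLOC][8-11 FREE][12-17 ALLOC][18-24 ALLOC][25-42 FREE]

Derivation:
Op 1: a = malloc(12) -> a = 0; heap: [0-11 ALLOC][12-42 FREE]
Op 2: b = malloc(6) -> b = 12; heap: [0-11 ALLOC][12-17 ALLOC][18-42 FREE]
Op 3: c = malloc(8) -> c = 18; heap: [0-11 ALLOC][12-17 ALLOC][18-25 ALLOC][26-42 FREE]
Op 4: a = realloc(a, 8) -> a = 0; heap: [0-7 ALLOC][8-11 FREE][12-17 ALLOC][18-25 ALLOC][26-42 FREE]
Op 5: d = malloc(2) -> d = 8; heap: [0-7 ALLOC][8-9 ALLOC][10-11 FREE][12-17 ALLOC][18-25 ALLOC][26-42 FREE]
Op 6: free(c) -> (freed c); heap: [0-7 ALLOC][8-9 ALLOC][10-11 FREE][12-17 ALLOC][18-42 FREE]
Op 7: e = malloc(7) -> e = 18; heap: [0-7 ALLOC][8-9 ALLOC][10-11 FREE][12-17 ALLOC][18-24 ALLOC][25-42 FREE]
free(d): d = 8 -> block [8-9 ALLOC]; mark free, coalesce with adjacent free neighbors -> [0-7 ALLOC][8-11 FREE][12-17 ALLOC][18-24 ALLOC][25-42 FREE]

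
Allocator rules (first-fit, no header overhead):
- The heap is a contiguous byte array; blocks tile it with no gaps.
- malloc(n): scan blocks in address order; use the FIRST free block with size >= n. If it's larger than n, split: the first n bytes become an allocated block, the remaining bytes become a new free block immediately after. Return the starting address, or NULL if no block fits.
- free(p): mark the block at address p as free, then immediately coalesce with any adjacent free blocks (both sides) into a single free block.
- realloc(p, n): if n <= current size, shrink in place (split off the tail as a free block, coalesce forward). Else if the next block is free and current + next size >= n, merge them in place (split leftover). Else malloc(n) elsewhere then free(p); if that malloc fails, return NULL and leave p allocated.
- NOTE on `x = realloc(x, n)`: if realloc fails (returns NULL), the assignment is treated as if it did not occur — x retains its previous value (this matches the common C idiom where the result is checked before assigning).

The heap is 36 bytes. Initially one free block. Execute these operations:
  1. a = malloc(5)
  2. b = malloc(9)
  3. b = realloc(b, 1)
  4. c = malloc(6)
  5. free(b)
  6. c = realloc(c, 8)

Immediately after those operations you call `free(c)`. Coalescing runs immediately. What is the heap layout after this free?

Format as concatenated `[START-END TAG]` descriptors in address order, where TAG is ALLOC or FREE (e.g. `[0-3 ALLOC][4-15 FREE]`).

Op 1: a = malloc(5) -> a = 0; heap: [0-4 ALLOC][5-35 FREE]
Op 2: b = malloc(9) -> b = 5; heap: [0-4 ALLOC][5-13 ALLOC][14-35 FREE]
Op 3: b = realloc(b, 1) -> b = 5; heap: [0-4 ALLOC][5-5 ALLOC][6-35 FREE]
Op 4: c = malloc(6) -> c = 6; heap: [0-4 ALLOC][5-5 ALLOC][6-11 ALLOC][12-35 FREE]
Op 5: free(b) -> (freed b); heap: [0-4 ALLOC][5-5 FREE][6-11 ALLOC][12-35 FREE]
Op 6: c = realloc(c, 8) -> c = 6; heap: [0-4 ALLOC][5-5 FREE][6-13 ALLOC][14-35 FREE]
free(c): c = 6 -> block [6-13 ALLOC]; mark free, coalesce with adjacent free neighbors -> [0-4 ALLOC][5-35 FREE]

Answer: [0-4 ALLOC][5-35 FREE]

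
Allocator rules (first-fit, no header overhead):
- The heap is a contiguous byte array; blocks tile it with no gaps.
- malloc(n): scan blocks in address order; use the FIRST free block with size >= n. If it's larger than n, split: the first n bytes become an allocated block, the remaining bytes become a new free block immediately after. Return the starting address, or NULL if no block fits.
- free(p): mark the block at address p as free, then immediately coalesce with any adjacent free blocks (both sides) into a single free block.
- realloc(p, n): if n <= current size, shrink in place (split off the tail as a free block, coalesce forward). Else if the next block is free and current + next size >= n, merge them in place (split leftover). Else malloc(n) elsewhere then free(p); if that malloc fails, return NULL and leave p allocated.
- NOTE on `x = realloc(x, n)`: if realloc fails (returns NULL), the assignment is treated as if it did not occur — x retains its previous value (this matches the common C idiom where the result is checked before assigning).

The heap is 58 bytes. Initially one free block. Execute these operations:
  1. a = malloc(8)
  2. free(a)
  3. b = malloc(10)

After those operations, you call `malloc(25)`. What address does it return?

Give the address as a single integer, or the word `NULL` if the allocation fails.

Answer: 10

Derivation:
Op 1: a = malloc(8) -> a = 0; heap: [0-7 ALLOC][8-57 FREE]
Op 2: free(a) -> (freed a); heap: [0-57 FREE]
Op 3: b = malloc(10) -> b = 0; heap: [0-9 ALLOC][10-57 FREE]
malloc(25): first-fit scan over [0-9 ALLOC][10-57 FREE] -> 10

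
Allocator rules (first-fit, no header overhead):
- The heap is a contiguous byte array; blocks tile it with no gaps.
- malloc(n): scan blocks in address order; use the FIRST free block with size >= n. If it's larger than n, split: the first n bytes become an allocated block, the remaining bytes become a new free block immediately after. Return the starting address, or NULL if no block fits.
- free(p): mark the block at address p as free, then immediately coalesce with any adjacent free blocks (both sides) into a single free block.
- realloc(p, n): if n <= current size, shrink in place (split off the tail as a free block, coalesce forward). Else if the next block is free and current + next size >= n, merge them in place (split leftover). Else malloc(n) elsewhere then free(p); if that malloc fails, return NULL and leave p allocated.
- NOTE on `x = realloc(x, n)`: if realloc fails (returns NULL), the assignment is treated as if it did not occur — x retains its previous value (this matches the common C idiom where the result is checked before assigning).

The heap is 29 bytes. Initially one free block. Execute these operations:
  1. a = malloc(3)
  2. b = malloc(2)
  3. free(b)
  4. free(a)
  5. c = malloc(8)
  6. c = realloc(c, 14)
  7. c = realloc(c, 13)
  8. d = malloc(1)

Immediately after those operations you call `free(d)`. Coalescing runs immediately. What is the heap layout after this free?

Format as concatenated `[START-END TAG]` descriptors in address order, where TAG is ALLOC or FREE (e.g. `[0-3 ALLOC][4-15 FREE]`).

Answer: [0-12 ALLOC][13-28 FREE]

Derivation:
Op 1: a = malloc(3) -> a = 0; heap: [0-2 ALLOC][3-28 FREE]
Op 2: b = malloc(2) -> b = 3; heap: [0-2 ALLOC][3-4 ALLOC][5-28 FREE]
Op 3: free(b) -> (freed b); heap: [0-2 ALLOC][3-28 FREE]
Op 4: free(a) -> (freed a); heap: [0-28 FREE]
Op 5: c = malloc(8) -> c = 0; heap: [0-7 ALLOC][8-28 FREE]
Op 6: c = realloc(c, 14) -> c = 0; heap: [0-13 ALLOC][14-28 FREE]
Op 7: c = realloc(c, 13) -> c = 0; heap: [0-12 ALLOC][13-28 FREE]
Op 8: d = malloc(1) -> d = 13; heap: [0-12 ALLOC][13-13 ALLOC][14-28 FREE]
free(d): d = 13 -> block [13-13 ALLOC]; mark free, coalesce with adjacent free neighbors -> [0-12 ALLOC][13-28 FREE]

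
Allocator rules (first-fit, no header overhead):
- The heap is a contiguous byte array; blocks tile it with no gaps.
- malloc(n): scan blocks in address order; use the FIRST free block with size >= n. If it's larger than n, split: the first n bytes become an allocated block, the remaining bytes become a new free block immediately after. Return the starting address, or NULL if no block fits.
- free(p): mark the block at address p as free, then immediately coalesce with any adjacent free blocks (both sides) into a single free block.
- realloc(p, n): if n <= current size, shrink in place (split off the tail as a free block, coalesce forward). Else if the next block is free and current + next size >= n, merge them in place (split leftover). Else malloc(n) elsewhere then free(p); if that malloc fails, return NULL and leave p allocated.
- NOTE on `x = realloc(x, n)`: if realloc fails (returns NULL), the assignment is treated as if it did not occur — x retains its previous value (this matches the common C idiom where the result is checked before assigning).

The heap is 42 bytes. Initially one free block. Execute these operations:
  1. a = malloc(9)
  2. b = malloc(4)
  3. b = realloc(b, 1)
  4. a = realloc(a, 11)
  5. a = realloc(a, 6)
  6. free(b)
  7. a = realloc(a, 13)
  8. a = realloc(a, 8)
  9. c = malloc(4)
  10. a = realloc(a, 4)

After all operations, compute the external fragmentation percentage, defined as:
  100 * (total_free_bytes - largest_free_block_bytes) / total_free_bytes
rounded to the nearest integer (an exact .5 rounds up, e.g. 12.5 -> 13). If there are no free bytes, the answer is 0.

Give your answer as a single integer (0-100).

Op 1: a = malloc(9) -> a = 0; heap: [0-8 ALLOC][9-41 FREE]
Op 2: b = malloc(4) -> b = 9; heap: [0-8 ALLOC][9-12 ALLOC][13-41 FREE]
Op 3: b = realloc(b, 1) -> b = 9; heap: [0-8 ALLOC][9-9 ALLOC][10-41 FREE]
Op 4: a = realloc(a, 11) -> a = 10; heap: [0-8 FREE][9-9 ALLOC][10-20 ALLOC][21-41 FREE]
Op 5: a = realloc(a, 6) -> a = 10; heap: [0-8 FREE][9-9 ALLOC][10-15 ALLOC][16-41 FREE]
Op 6: free(b) -> (freed b); heap: [0-9 FREE][10-15 ALLOC][16-41 FREE]
Op 7: a = realloc(a, 13) -> a = 10; heap: [0-9 FREE][10-22 ALLOC][23-41 FREE]
Op 8: a = realloc(a, 8) -> a = 10; heap: [0-9 FREE][10-17 ALLOC][18-41 FREE]
Op 9: c = malloc(4) -> c = 0; heap: [0-3 ALLOC][4-9 FREE][10-17 ALLOC][18-41 FREE]
Op 10: a = realloc(a, 4) -> a = 10; heap: [0-3 ALLOC][4-9 FREE][10-13 ALLOC][14-41 FREE]
Free blocks: [6 28] total_free=34 largest=28 -> 100*(34-28)/34 = 600/34 ≈ 17.647 -> rounds to 18

Answer: 18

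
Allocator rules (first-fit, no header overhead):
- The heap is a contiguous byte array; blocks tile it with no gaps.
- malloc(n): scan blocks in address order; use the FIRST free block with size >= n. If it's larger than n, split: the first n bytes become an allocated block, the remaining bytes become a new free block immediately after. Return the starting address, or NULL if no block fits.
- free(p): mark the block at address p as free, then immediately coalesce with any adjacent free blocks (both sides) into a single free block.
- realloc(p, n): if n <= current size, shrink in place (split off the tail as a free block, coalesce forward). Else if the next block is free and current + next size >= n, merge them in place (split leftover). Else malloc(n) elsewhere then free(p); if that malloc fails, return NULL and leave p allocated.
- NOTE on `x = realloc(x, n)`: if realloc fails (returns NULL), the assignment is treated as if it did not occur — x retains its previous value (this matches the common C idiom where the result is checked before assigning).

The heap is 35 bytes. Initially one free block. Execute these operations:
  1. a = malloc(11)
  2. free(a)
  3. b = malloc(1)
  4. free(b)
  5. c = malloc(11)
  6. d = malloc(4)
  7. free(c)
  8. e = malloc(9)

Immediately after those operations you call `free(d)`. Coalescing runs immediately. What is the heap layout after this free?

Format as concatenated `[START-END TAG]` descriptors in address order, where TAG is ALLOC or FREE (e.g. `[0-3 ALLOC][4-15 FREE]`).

Answer: [0-8 ALLOC][9-34 FREE]

Derivation:
Op 1: a = malloc(11) -> a = 0; heap: [0-10 ALLOC][11-34 FREE]
Op 2: free(a) -> (freed a); heap: [0-34 FREE]
Op 3: b = malloc(1) -> b = 0; heap: [0-0 ALLOC][1-34 FREE]
Op 4: free(b) -> (freed b); heap: [0-34 FREE]
Op 5: c = malloc(11) -> c = 0; heap: [0-10 ALLOC][11-34 FREE]
Op 6: d = malloc(4) -> d = 11; heap: [0-10 ALLOC][11-14 ALLOC][15-34 FREE]
Op 7: free(c) -> (freed c); heap: [0-10 FREE][11-14 ALLOC][15-34 FREE]
Op 8: e = malloc(9) -> e = 0; heap: [0-8 ALLOC][9-10 FREE][11-14 ALLOC][15-34 FREE]
free(d): d = 11 -> block [11-14 ALLOC]; mark free, coalesce with adjacent free neighbors -> [0-8 ALLOC][9-34 FREE]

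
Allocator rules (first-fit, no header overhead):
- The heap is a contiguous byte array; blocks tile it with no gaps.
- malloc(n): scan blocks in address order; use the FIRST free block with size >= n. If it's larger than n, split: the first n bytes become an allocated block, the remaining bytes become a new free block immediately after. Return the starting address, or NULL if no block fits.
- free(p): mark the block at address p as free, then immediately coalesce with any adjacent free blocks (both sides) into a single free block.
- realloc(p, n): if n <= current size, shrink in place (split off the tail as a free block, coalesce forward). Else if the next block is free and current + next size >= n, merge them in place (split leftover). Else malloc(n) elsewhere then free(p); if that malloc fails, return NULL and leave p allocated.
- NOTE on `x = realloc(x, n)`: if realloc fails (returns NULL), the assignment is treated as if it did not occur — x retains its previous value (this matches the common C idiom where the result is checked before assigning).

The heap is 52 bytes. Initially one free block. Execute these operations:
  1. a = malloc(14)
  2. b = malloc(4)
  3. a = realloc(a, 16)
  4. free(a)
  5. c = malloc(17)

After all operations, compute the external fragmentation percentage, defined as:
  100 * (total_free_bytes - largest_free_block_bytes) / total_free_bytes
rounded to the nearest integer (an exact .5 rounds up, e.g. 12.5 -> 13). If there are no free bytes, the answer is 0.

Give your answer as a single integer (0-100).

Op 1: a = malloc(14) -> a = 0; heap: [0-13 ALLOC][14-51 FREE]
Op 2: b = malloc(4) -> b = 14; heap: [0-13 ALLOC][14-17 ALLOC][18-51 FREE]
Op 3: a = realloc(a, 16) -> a = 18; heap: [0-13 FREE][14-17 ALLOC][18-33 ALLOC][34-51 FREE]
Op 4: free(a) -> (freed a); heap: [0-13 FREE][14-17 ALLOC][18-51 FREE]
Op 5: c = malloc(17) -> c = 18; heap: [0-13 FREE][14-17 ALLOC][18-34 ALLOC][35-51 FREE]
Free blocks: [14 17] total_free=31 largest=17 -> 100*(31-17)/31 = 1400/31 ≈ 45.161 -> rounds to 45

Answer: 45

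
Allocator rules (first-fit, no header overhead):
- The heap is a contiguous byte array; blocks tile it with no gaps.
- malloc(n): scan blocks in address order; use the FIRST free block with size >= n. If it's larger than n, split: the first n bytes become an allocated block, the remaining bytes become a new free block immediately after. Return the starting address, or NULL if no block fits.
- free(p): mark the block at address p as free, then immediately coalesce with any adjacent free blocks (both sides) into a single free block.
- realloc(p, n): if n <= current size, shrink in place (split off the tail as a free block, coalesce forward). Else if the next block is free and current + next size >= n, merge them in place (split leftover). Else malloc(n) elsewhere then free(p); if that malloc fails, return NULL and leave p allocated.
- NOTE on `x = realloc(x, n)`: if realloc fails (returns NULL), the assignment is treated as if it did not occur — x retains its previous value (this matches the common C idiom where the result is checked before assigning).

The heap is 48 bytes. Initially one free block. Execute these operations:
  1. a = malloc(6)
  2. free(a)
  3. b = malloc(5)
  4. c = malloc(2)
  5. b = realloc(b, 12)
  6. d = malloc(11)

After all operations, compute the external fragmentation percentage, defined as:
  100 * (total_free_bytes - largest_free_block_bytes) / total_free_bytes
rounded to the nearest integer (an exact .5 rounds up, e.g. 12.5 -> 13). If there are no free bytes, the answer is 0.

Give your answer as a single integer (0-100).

Answer: 22

Derivation:
Op 1: a = malloc(6) -> a = 0; heap: [0-5 ALLOC][6-47 FREE]
Op 2: free(a) -> (freed a); heap: [0-47 FREE]
Op 3: b = malloc(5) -> b = 0; heap: [0-4 ALLOC][5-47 FREE]
Op 4: c = malloc(2) -> c = 5; heap: [0-4 ALLOC][5-6 ALLOC][7-47 FREE]
Op 5: b = realloc(b, 12) -> b = 7; heap: [0-4 FREE][5-6 ALLOC][7-18 ALLOC][19-47 FREE]
Op 6: d = malloc(11) -> d = 19; heap: [0-4 FREE][5-6 ALLOC][7-18 ALLOC][19-29 ALLOC][30-47 FREE]
Free blocks: [5 18] total_free=23 largest=18 -> 100*(23-18)/23 = 500/23 ≈ 21.739 -> rounds to 22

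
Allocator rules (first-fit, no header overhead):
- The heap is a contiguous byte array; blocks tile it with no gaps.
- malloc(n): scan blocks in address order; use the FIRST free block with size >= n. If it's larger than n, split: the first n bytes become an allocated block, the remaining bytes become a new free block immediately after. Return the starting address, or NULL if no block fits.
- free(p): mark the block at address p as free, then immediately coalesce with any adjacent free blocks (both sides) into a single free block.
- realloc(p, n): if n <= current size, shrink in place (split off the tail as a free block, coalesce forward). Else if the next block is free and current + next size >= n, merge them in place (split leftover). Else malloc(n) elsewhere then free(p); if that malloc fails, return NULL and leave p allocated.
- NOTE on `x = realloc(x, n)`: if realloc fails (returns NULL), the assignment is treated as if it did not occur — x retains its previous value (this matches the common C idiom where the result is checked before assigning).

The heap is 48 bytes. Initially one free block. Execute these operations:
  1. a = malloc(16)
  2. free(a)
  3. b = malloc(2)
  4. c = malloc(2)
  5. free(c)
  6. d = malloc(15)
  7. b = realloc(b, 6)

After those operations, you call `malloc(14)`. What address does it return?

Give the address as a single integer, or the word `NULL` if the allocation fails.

Op 1: a = malloc(16) -> a = 0; heap: [0-15 ALLOC][16-47 FREE]
Op 2: free(a) -> (freed a); heap: [0-47 FREE]
Op 3: b = malloc(2) -> b = 0; heap: [0-1 ALLOC][2-47 FREE]
Op 4: c = malloc(2) -> c = 2; heap: [0-1 ALLOC][2-3 ALLOC][4-47 FREE]
Op 5: free(c) -> (freed c); heap: [0-1 ALLOC][2-47 FREE]
Op 6: d = malloc(15) -> d = 2; heap: [0-1 ALLOC][2-16 ALLOC][17-47 FREE]
Op 7: b = realloc(b, 6) -> b = 17; heap: [0-1 FREE][2-16 ALLOC][17-22 ALLOC][23-47 FREE]
malloc(14): first-fit scan over [0-1 FREE][2-16 ALLOC][17-22 ALLOC][23-47 FREE] -> 23

Answer: 23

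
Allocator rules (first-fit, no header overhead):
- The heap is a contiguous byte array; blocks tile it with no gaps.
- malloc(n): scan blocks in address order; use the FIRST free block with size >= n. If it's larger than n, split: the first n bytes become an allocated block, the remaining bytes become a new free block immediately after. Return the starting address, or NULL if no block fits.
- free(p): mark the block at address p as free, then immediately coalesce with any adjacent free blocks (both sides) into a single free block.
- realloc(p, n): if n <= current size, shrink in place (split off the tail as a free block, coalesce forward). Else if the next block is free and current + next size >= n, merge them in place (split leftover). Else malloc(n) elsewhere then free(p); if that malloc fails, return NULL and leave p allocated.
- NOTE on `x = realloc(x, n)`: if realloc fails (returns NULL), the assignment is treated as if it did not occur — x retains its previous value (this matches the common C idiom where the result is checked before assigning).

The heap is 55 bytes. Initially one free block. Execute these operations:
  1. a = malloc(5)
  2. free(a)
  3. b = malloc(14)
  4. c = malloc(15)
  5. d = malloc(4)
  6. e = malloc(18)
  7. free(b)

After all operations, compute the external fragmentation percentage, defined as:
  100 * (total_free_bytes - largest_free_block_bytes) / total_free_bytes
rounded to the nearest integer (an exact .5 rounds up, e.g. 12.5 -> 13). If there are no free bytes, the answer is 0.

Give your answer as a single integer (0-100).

Op 1: a = malloc(5) -> a = 0; heap: [0-4 ALLOC][5-54 FREE]
Op 2: free(a) -> (freed a); heap: [0-54 FREE]
Op 3: b = malloc(14) -> b = 0; heap: [0-13 ALLOC][14-54 FREE]
Op 4: c = malloc(15) -> c = 14; heap: [0-13 ALLOC][14-28 ALLOC][29-54 FREE]
Op 5: d = malloc(4) -> d = 29; heap: [0-13 ALLOC][14-28 ALLOC][29-32 ALLOC][33-54 FREE]
Op 6: e = malloc(18) -> e = 33; heap: [0-13 ALLOC][14-28 ALLOC][29-32 ALLOC][33-50 ALLOC][51-54 FREE]
Op 7: free(b) -> (freed b); heap: [0-13 FREE][14-28 ALLOC][29-32 ALLOC][33-50 ALLOC][51-54 FREE]
Free blocks: [14 4] total_free=18 largest=14 -> 100*(18-14)/18 = 400/18 ≈ 22.222 -> rounds to 22

Answer: 22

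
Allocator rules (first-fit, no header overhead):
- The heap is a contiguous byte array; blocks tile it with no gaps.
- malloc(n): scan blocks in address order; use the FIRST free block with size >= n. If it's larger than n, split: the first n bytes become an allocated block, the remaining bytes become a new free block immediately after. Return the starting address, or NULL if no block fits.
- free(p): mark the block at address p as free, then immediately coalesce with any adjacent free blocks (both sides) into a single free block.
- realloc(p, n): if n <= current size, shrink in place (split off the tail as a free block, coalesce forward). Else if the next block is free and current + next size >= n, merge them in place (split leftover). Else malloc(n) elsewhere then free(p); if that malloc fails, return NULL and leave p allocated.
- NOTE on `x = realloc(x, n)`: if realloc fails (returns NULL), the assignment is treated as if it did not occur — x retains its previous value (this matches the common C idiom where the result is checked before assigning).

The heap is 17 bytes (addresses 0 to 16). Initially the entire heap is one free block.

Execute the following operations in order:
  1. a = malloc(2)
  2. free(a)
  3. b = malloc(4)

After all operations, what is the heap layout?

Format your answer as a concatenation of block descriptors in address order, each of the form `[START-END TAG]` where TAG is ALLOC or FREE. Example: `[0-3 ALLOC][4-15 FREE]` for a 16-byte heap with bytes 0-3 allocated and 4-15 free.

Answer: [0-3 ALLOC][4-16 FREE]

Derivation:
Op 1: a = malloc(2) -> a = 0; heap: [0-1 ALLOC][2-16 FREE]
Op 2: free(a) -> (freed a); heap: [0-16 FREE]
Op 3: b = malloc(4) -> b = 0; heap: [0-3 ALLOC][4-16 FREE]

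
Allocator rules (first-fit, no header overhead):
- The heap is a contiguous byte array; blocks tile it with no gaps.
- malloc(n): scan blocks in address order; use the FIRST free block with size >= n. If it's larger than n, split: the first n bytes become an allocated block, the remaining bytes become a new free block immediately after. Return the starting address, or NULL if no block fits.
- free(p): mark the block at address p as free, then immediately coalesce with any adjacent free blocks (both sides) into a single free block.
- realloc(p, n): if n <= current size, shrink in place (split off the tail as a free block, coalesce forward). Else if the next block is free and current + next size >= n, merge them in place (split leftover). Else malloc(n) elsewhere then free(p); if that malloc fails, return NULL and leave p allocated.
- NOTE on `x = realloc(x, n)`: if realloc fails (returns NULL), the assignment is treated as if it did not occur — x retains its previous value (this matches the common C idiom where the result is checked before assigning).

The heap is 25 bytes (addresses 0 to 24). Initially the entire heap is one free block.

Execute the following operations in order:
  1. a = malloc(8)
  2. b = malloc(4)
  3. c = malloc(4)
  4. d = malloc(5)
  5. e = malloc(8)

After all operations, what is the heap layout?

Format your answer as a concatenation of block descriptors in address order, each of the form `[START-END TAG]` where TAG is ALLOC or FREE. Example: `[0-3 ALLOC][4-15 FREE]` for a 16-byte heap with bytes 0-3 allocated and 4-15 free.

Op 1: a = malloc(8) -> a = 0; heap: [0-7 ALLOC][8-24 FREE]
Op 2: b = malloc(4) -> b = 8; heap: [0-7 ALLOC][8-11 ALLOC][12-24 FREE]
Op 3: c = malloc(4) -> c = 12; heap: [0-7 ALLOC][8-11 ALLOC][12-15 ALLOC][16-24 FREE]
Op 4: d = malloc(5) -> d = 16; heap: [0-7 ALLOC][8-11 ALLOC][12-15 ALLOC][16-20 ALLOC][21-24 FREE]
Op 5: e = malloc(8) -> e = NULL; heap: [0-7 ALLOC][8-11 ALLOC][12-15 ALLOC][16-20 ALLOC][21-24 FREE]

Answer: [0-7 ALLOC][8-11 ALLOC][12-15 ALLOC][16-20 ALLOC][21-24 FREE]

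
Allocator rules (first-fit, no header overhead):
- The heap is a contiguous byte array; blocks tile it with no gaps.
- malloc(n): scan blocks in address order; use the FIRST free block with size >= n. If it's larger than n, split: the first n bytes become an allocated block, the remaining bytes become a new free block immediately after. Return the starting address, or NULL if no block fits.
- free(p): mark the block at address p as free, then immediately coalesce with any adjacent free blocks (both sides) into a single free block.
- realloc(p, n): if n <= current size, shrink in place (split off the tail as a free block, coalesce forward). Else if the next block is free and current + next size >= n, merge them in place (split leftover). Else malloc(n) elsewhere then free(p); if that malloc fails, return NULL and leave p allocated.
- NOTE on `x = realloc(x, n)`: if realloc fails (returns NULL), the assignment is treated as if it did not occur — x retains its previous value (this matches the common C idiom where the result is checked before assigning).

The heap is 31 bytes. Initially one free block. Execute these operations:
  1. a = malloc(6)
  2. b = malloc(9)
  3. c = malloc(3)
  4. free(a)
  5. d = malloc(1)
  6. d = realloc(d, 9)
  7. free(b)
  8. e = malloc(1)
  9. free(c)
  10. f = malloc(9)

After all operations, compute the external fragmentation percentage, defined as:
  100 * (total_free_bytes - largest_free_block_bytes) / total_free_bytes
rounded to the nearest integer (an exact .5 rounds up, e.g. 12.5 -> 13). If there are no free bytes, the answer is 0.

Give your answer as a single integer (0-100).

Answer: 33

Derivation:
Op 1: a = malloc(6) -> a = 0; heap: [0-5 ALLOC][6-30 FREE]
Op 2: b = malloc(9) -> b = 6; heap: [0-5 ALLOC][6-14 ALLOC][15-30 FREE]
Op 3: c = malloc(3) -> c = 15; heap: [0-5 ALLOC][6-14 ALLOC][15-17 ALLOC][18-30 FREE]
Op 4: free(a) -> (freed a); heap: [0-5 FREE][6-14 ALLOC][15-17 ALLOC][18-30 FREE]
Op 5: d = malloc(1) -> d = 0; heap: [0-0 ALLOC][1-5 FREE][6-14 ALLOC][15-17 ALLOC][18-30 FREE]
Op 6: d = realloc(d, 9) -> d = 18; heap: [0-5 FREE][6-14 ALLOC][15-17 ALLOC][18-26 ALLOC][27-30 FREE]
Op 7: free(b) -> (freed b); heap: [0-14 FREE][15-17 ALLOC][18-26 ALLOC][27-30 FREE]
Op 8: e = malloc(1) -> e = 0; heap: [0-0 ALLOC][1-14 FREE][15-17 ALLOC][18-26 ALLOC][27-30 FREE]
Op 9: free(c) -> (freed c); heap: [0-0 ALLOC][1-17 FREE][18-26 ALLOC][27-30 FREE]
Op 10: f = malloc(9) -> f = 1; heap: [0-0 ALLOC][1-9 ALLOC][10-17 FREE][18-26 ALLOC][27-30 FREE]
Free blocks: [8 4] total_free=12 largest=8 -> 100*(12-8)/12 = 400/12 ≈ 33.333 -> rounds to 33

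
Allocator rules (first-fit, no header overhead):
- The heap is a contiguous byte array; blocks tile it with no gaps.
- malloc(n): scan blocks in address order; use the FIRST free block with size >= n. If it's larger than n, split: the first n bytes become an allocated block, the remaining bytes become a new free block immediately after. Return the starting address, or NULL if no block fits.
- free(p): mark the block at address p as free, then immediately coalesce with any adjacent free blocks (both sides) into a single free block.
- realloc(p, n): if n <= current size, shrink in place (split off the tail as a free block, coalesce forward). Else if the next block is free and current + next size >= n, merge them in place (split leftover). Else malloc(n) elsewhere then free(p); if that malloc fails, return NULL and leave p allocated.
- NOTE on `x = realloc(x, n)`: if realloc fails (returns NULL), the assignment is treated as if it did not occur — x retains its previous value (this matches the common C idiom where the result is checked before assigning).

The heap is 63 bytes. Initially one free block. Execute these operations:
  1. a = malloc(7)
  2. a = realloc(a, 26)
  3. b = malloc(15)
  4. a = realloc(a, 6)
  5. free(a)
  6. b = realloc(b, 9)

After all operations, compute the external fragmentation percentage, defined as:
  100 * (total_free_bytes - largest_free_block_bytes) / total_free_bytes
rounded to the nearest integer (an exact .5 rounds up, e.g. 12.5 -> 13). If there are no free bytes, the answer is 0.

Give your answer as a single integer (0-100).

Answer: 48

Derivation:
Op 1: a = malloc(7) -> a = 0; heap: [0-6 ALLOC][7-62 FREE]
Op 2: a = realloc(a, 26) -> a = 0; heap: [0-25 ALLOC][26-62 FREE]
Op 3: b = malloc(15) -> b = 26; heap: [0-25 ALLOC][26-40 ALLOC][41-62 FREE]
Op 4: a = realloc(a, 6) -> a = 0; heap: [0-5 ALLOC][6-25 FREE][26-40 ALLOC][41-62 FREE]
Op 5: free(a) -> (freed a); heap: [0-25 FREE][26-40 ALLOC][41-62 FREE]
Op 6: b = realloc(b, 9) -> b = 26; heap: [0-25 FREE][26-34 ALLOC][35-62 FREE]
Free blocks: [26 28] total_free=54 largest=28 -> 100*(54-28)/54 = 2600/54 ≈ 48.148 -> rounds to 48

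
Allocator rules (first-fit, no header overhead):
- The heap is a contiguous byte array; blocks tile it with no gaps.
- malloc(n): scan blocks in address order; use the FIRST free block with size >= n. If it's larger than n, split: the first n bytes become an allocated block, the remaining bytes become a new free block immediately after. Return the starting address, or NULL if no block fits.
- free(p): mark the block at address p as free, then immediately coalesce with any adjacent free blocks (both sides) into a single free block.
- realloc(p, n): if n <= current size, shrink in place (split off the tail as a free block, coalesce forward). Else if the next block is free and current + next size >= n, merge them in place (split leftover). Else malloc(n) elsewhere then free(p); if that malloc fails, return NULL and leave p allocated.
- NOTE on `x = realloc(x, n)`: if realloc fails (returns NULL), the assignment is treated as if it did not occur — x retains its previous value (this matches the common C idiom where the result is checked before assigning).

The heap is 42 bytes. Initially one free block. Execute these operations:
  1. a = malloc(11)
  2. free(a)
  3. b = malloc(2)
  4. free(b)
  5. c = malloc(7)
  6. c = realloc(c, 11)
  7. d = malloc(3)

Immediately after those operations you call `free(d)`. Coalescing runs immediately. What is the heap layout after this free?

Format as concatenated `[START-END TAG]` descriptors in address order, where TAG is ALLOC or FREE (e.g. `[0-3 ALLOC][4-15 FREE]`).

Op 1: a = malloc(11) -> a = 0; heap: [0-10 ALLOC][11-41 FREE]
Op 2: free(a) -> (freed a); heap: [0-41 FREE]
Op 3: b = malloc(2) -> b = 0; heap: [0-1 ALLOC][2-41 FREE]
Op 4: free(b) -> (freed b); heap: [0-41 FREE]
Op 5: c = malloc(7) -> c = 0; heap: [0-6 ALLOC][7-41 FREE]
Op 6: c = realloc(c, 11) -> c = 0; heap: [0-10 ALLOC][11-41 FREE]
Op 7: d = malloc(3) -> d = 11; heap: [0-10 ALLOC][11-13 ALLOC][14-41 FREE]
free(d): d = 11 -> block [11-13 ALLOC]; mark free, coalesce with adjacent free neighbors -> [0-10 ALLOC][11-41 FREE]

Answer: [0-10 ALLOC][11-41 FREE]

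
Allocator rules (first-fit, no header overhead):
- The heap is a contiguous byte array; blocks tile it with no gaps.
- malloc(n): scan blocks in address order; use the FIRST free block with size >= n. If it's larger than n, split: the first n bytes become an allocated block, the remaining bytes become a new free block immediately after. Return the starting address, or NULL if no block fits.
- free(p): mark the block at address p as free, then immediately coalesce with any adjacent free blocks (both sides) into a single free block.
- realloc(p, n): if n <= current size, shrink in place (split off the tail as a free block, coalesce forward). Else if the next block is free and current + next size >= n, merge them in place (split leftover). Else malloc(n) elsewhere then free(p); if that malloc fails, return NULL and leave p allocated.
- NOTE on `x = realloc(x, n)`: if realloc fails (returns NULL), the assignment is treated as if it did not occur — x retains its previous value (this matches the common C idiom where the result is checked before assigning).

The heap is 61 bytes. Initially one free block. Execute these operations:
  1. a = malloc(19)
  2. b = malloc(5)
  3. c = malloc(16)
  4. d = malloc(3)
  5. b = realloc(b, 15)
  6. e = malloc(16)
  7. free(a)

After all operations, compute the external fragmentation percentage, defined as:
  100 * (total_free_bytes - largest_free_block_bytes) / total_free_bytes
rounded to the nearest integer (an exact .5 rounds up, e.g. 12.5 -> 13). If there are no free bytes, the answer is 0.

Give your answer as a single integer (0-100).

Op 1: a = malloc(19) -> a = 0; heap: [0-18 ALLOC][19-60 FREE]
Op 2: b = malloc(5) -> b = 19; heap: [0-18 ALLOC][19-23 ALLOC][24-60 FREE]
Op 3: c = malloc(16) -> c = 24; heap: [0-18 ALLOC][19-23 ALLOC][24-39 ALLOC][40-60 FREE]
Op 4: d = malloc(3) -> d = 40; heap: [0-18 ALLOC][19-23 ALLOC][24-39 ALLOC][40-42 ALLOC][43-60 FREE]
Op 5: b = realloc(b, 15) -> b = 43; heap: [0-18 ALLOC][19-23 FREE][24-39 ALLOC][40-42 ALLOC][43-57 ALLOC][58-60 FREE]
Op 6: e = malloc(16) -> e = NULL; heap: [0-18 ALLOC][19-23 FREE][24-39 ALLOC][40-42 ALLOC][43-57 ALLOC][58-60 FREE]
Op 7: free(a) -> (freed a); heap: [0-23 FREE][24-39 ALLOC][40-42 ALLOC][43-57 ALLOC][58-60 FREE]
Free blocks: [24 3] total_free=27 largest=24 -> 100*(27-24)/27 = 300/27 ≈ 11.111 -> rounds to 11

Answer: 11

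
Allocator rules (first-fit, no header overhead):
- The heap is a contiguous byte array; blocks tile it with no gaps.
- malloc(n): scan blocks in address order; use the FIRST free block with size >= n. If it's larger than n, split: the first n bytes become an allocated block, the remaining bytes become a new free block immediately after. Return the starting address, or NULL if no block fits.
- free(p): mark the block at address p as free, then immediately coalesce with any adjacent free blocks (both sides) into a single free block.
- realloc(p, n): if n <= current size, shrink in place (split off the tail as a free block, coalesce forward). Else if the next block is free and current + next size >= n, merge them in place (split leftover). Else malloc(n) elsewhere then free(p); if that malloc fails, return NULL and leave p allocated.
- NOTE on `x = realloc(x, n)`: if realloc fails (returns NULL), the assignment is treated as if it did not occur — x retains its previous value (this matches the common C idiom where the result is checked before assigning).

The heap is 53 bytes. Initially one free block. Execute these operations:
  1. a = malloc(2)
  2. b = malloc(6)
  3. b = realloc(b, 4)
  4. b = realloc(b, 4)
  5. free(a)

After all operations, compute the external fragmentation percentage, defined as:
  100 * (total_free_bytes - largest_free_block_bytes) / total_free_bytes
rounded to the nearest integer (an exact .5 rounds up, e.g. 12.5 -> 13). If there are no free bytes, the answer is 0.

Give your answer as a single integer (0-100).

Op 1: a = malloc(2) -> a = 0; heap: [0-1 ALLOC][2-52 FREE]
Op 2: b = malloc(6) -> b = 2; heap: [0-1 ALLOC][2-7 ALLOC][8-52 FREE]
Op 3: b = realloc(b, 4) -> b = 2; heap: [0-1 ALLOC][2-5 ALLOC][6-52 FREE]
Op 4: b = realloc(b, 4) -> b = 2; heap: [0-1 ALLOC][2-5 ALLOC][6-52 FREE]
Op 5: free(a) -> (freed a); heap: [0-1 FREE][2-5 ALLOC][6-52 FREE]
Free blocks: [2 47] total_free=49 largest=47 -> 100*(49-47)/49 = 200/49 ≈ 4.082 -> rounds to 4

Answer: 4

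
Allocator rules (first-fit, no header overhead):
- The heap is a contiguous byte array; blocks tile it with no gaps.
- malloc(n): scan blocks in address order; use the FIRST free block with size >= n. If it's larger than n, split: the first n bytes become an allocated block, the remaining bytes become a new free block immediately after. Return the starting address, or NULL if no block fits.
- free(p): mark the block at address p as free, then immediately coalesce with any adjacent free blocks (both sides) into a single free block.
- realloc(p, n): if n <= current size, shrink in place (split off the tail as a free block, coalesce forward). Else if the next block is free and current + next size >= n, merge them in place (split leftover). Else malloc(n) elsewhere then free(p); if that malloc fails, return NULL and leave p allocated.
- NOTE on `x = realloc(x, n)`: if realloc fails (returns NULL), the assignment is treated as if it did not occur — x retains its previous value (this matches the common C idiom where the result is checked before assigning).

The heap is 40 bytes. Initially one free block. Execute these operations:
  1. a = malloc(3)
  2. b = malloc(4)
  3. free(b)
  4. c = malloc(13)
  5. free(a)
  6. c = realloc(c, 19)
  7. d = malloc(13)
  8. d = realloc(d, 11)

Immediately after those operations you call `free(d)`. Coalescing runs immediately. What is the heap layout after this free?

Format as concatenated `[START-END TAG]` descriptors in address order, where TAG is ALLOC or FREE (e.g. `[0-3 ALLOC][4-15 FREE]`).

Op 1: a = malloc(3) -> a = 0; heap: [0-2 ALLOC][3-39 FREE]
Op 2: b = malloc(4) -> b = 3; heap: [0-2 ALLOC][3-6 ALLOC][7-39 FREE]
Op 3: free(b) -> (freed b); heap: [0-2 ALLOC][3-39 FREE]
Op 4: c = malloc(13) -> c = 3; heap: [0-2 ALLOC][3-15 ALLOC][16-39 FREE]
Op 5: free(a) -> (freed a); heap: [0-2 FREE][3-15 ALLOC][16-39 FREE]
Op 6: c = realloc(c, 19) -> c = 3; heap: [0-2 FREE][3-21 ALLOC][22-39 FREE]
Op 7: d = malloc(13) -> d = 22; heap: [0-2 FREE][3-21 ALLOC][22-34 ALLOC][35-39 FREE]
Op 8: d = realloc(d, 11) -> d = 22; heap: [0-2 FREE][3-21 ALLOC][22-32 ALLOC][33-39 FREE]
free(d): d = 22 -> block [22-32 ALLOC]; mark free, coalesce with adjacent free neighbors -> [0-2 FREE][3-21 ALLOC][22-39 FREE]

Answer: [0-2 FREE][3-21 ALLOC][22-39 FREE]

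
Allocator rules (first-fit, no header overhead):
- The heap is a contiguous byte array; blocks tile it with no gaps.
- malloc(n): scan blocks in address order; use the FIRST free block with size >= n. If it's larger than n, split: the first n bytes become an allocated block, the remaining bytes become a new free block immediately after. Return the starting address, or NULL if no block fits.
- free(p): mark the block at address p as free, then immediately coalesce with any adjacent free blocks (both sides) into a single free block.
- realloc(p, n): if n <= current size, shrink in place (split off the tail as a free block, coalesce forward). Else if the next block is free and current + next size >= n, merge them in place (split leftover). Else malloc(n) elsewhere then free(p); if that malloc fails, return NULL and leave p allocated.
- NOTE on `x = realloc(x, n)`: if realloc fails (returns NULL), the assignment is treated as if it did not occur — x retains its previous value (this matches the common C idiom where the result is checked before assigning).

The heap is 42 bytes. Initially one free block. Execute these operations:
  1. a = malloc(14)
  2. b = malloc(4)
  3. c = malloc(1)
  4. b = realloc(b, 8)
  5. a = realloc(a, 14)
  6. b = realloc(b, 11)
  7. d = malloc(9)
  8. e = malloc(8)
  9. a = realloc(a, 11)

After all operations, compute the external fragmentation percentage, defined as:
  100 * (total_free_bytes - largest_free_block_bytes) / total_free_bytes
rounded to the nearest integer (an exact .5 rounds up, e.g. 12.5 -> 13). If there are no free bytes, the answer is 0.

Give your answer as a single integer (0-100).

Op 1: a = malloc(14) -> a = 0; heap: [0-13 ALLOC][14-41 FREE]
Op 2: b = malloc(4) -> b = 14; heap: [0-13 ALLOC][14-17 ALLOC][18-41 FREE]
Op 3: c = malloc(1) -> c = 18; heap: [0-13 ALLOC][14-17 ALLOC][18-18 ALLOC][19-41 FREE]
Op 4: b = realloc(b, 8) -> b = 19; heap: [0-13 ALLOC][14-17 FREE][18-18 ALLOC][19-26 ALLOC][27-41 FREE]
Op 5: a = realloc(a, 14) -> a = 0; heap: [0-13 ALLOC][14-17 FREE][18-18 ALLOC][19-26 ALLOC][27-41 FREE]
Op 6: b = realloc(b, 11) -> b = 19; heap: [0-13 ALLOC][14-17 FREE][18-18 ALLOC][19-29 ALLOC][30-41 FREE]
Op 7: d = malloc(9) -> d = 30; heap: [0-13 ALLOC][14-17 FREE][18-18 ALLOC][19-29 ALLOC][30-38 ALLOC][39-41 FREE]
Op 8: e = malloc(8) -> e = NULL; heap: [0-13 ALLOC][14-17 FREE][18-18 ALLOC][19-29 ALLOC][30-38 ALLOC][39-41 FREE]
Op 9: a = realloc(a, 11) -> a = 0; heap: [0-10 ALLOC][11-17 FREE][18-18 ALLOC][19-29 ALLOC][30-38 ALLOC][39-41 FREE]
Free blocks: [7 3] total_free=10 largest=7 -> 100*(10-7)/10 = 300/10 = 30

Answer: 30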